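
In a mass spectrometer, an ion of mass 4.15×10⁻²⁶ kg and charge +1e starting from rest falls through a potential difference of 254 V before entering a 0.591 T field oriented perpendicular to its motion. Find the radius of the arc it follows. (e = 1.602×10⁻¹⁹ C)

Acceleration: |q|V = ½mv² ⇒ v = √(2|q|V/m) = √(2·1.602×10⁻¹⁹·254/4.15×10⁻²⁶) ≈ 4.428×10⁴ m/s.
In the field: r = mv/(|q|B) = (4.15×10⁻²⁶)(4.428×10⁴)/((1.602×10⁻¹⁹)(0.591)) ≈ 0.0194 m.

r ≈ 0.0194 m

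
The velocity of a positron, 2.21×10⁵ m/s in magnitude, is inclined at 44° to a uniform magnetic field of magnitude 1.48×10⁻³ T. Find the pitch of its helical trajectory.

v∥ = v cosθ = 2.21×10⁵·cos44° ≈ 1.590×10⁵ m/s.
T = 2πm/(|q|B) = 2π(9.109×10⁻³¹)/((1.602×10⁻¹⁹)(1.48×10⁻³)) ≈ 2.414×10⁻⁸ s.
pitch = v∥ T = (1.590×10⁵)(2.414×10⁻⁸) ≈ 3.84×10⁻³ m.

p ≈ 3.84×10⁻³ m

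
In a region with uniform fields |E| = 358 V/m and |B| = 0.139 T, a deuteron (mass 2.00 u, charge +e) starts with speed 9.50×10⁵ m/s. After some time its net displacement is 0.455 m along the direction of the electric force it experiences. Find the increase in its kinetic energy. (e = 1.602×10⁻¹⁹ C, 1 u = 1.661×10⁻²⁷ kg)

The magnetic force is always ⟂ v and does no work; only the electric force changes KE.
ΔKE = F_E · d = |q|E d = (1.602×10⁻¹⁹)(358)(0.455) ≈ 2.61×10⁻¹⁷ J.

ΔKE ≈ 2.61×10⁻¹⁷ J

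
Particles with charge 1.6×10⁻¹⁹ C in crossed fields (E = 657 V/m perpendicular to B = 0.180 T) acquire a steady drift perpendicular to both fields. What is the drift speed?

In crossed fields the guiding centre drifts at v_d = |E×B|/B² = E/B, independent of charge and mass.
v_d = 657/0.180 = 3650 m/s.

v_d ≈ 3650 m/s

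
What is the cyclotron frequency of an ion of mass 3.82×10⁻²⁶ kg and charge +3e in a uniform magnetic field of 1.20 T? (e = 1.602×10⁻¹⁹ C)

f ≈ 2.40×10⁶ Hz

f = |q|B/(2πm).
f = (4.806×10⁻¹⁹)(1.20)/(2π·3.82×10⁻²⁶) ≈ 2.40×10⁶ Hz.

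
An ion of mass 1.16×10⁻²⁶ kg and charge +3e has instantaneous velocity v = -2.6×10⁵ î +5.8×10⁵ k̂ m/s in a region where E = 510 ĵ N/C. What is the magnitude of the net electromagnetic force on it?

Only an electric field acts, so F = qE = (4.806×10⁻¹⁹ C)·(0, 510, 0) = (0, 2.45×10⁻¹⁶, 0) N.
|F| = 2.45×10⁻¹⁶ N.

|F| ≈ 2.45×10⁻¹⁶ N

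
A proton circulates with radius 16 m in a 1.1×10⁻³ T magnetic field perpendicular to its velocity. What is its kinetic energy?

KE ≈ 2.4×10⁻¹⁵ J

v = |q|Br/m, then KE = ½mv² = (qBr)²/(2m).
v = (1.602×10⁻¹⁹)(1.1×10⁻³)(16)/1.673×10⁻²⁷ ≈ 1.685×10⁶ m/s.
KE = ½(1.673×10⁻²⁷)(1.685×10⁶)² ≈ 2.4×10⁻¹⁵ J.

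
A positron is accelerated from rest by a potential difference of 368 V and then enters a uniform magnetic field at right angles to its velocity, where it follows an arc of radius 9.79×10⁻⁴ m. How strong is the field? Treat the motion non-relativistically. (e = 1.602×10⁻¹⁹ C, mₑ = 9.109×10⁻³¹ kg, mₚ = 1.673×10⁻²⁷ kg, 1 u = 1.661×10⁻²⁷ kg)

B ≈ 0.0661 T

v = √(2|q|V/m) = √(2·1.602×10⁻¹⁹·368/9.109×10⁻³¹) ≈ 1.138×10⁷ m/s.
B = mv/(|q|r) = (9.109×10⁻³¹)(1.138×10⁷)/((1.602×10⁻¹⁹)(9.79×10⁻⁴)) ≈ 0.0661 T.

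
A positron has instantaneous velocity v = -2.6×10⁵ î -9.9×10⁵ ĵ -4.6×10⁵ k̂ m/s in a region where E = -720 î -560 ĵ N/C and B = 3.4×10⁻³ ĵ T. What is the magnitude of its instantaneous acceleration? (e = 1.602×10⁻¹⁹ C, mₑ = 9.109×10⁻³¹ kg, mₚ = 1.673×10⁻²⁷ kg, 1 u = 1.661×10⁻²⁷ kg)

|a| ≈ 2.36×10¹⁴ m/s²

v×B = (1560, 0, -884) N/C.
E + v×B = (844, -560, -884) N/C.
F = q(E + v×B) = (1.602×10⁻¹⁹ C)·(844, -560, -884) = (1.35×10⁻¹⁶, -8.97×10⁻¹⁷, -1.42×10⁻¹⁶) N.
|a| = |F|/m = 2.154×10⁻¹⁶/9.109×10⁻³¹ ≈ 2.36×10¹⁴ m/s².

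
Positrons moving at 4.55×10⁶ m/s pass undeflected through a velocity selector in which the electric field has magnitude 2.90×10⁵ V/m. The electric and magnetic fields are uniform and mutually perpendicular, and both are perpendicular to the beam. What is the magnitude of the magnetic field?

Balance of forces in the selector: qE = qvB ⇒ B = E/v.
B = 2.90×10⁵/4.55×10⁶ = 0.0637 T.

B = 0.0637 T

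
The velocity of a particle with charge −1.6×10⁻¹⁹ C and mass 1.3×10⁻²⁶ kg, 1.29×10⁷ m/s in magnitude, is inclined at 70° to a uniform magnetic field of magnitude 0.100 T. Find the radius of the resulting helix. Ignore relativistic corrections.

r ≈ 9.85 m

v⊥ = v sinθ = 1.29×10⁷·sin70° ≈ 1.212×10⁷ m/s.
r = m v⊥/(|q|B) = (1.3×10⁻²⁶)(1.212×10⁷)/((1.6×10⁻¹⁹)(0.100)) ≈ 9.85 m.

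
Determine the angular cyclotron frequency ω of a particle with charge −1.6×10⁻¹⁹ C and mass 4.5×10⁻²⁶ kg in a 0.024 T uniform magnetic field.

ω ≈ 8.5×10⁴ rad/s

ω = |q|B/m.
ω = (1.6×10⁻¹⁹)(0.024)/4.5×10⁻²⁶ ≈ 8.5×10⁴ rad/s.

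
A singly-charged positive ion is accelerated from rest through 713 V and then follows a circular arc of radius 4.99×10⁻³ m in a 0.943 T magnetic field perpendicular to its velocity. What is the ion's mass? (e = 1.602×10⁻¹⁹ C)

Combine |q|V = ½mv² and r = mv/(|q|B): eliminate v to get m = qB²r²/(2V).
m = (1.602×10⁻¹⁹)(0.943)²(4.99×10⁻³)²/(2·713) ≈ 2.49×10⁻²⁷ kg.

m ≈ 2.49×10⁻²⁷ kg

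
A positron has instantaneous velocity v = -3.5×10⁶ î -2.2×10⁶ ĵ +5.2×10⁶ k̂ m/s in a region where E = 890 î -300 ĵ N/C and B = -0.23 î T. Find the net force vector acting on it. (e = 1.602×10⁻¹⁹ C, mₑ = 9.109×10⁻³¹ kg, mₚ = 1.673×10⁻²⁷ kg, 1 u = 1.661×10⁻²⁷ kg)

v×B = (0, -1.20×10⁶, -5.06×10⁵) N/C.
E + v×B = (890, -1.20×10⁶, -5.06×10⁵) N/C.
F = q(E + v×B) = (1.602×10⁻¹⁹ C)·(890, -1.20×10⁶, -5.06×10⁵) = (1.43×10⁻¹⁶, -1.92×10⁻¹³, -8.11×10⁻¹⁴) N.

F ≈ (1.43×10⁻¹⁶, -1.92×10⁻¹³, -8.11×10⁻¹⁴) N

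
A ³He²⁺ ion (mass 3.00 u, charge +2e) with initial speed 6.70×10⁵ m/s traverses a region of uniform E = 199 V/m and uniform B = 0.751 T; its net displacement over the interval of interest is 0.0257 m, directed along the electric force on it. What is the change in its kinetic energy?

The magnetic force is always ⟂ v and does no work; only the electric force changes KE.
ΔKE = F_E · d = |q|E d = (3.204×10⁻¹⁹)(199)(0.0257) ≈ 1.64×10⁻¹⁸ J.

ΔKE ≈ 1.64×10⁻¹⁸ J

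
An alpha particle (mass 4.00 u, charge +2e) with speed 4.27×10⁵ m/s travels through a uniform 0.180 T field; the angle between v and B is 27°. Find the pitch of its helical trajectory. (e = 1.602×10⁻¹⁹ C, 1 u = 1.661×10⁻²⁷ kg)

p ≈ 0.275 m

v∥ = v cosθ = 4.27×10⁵·cos27° ≈ 3.805×10⁵ m/s.
T = 2πm/(|q|B) = 2π(6.644×10⁻²⁷)/((3.204×10⁻¹⁹)(0.180)) ≈ 7.238×10⁻⁷ s.
pitch = v∥ T = (3.805×10⁵)(7.238×10⁻⁷) ≈ 0.275 m.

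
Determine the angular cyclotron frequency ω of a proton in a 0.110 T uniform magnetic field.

ω = |q|B/m.
ω = (1.602×10⁻¹⁹)(0.110)/1.673×10⁻²⁷ ≈ 1.05×10⁷ rad/s.

ω ≈ 1.05×10⁷ rad/s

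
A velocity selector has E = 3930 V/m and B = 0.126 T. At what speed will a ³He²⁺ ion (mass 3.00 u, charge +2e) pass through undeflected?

v = 3.12×10⁴ m/s

Zero net Lorentz force requires |qE| = |q v×B|, i.e. E = vB.
v = E/B = 3930/0.126 = 3.12×10⁴ m/s.
The result is independent of the particle's charge and mass.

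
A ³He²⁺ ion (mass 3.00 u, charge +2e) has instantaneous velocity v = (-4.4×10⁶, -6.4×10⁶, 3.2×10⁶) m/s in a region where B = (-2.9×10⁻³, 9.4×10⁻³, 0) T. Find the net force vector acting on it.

v×B = (-3.01×10⁴, -9280, -5.99×10⁴) N/C.
F = q v×B = (3.204×10⁻¹⁹ C)·(-3.01×10⁴, -9280, -5.99×10⁴) = (-9.64×10⁻¹⁵, -2.97×10⁻¹⁵, -1.92×10⁻¹⁴) N.

F ≈ (-9.64×10⁻¹⁵, -2.97×10⁻¹⁵, -1.92×10⁻¹⁴) N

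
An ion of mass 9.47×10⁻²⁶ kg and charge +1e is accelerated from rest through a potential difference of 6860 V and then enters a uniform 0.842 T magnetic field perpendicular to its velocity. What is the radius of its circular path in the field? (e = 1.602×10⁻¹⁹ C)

Acceleration: |q|V = ½mv² ⇒ v = √(2|q|V/m) = √(2·1.602×10⁻¹⁹·6860/9.47×10⁻²⁶) ≈ 1.523×10⁵ m/s.
In the field: r = mv/(|q|B) = (9.47×10⁻²⁶)(1.523×10⁵)/((1.602×10⁻¹⁹)(0.842)) ≈ 0.107 m.

r ≈ 0.107 m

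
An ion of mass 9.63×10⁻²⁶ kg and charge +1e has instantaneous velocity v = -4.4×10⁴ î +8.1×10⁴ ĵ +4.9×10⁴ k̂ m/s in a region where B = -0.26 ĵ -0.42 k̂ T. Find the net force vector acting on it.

F ≈ (-3.41×10⁻¹⁵, -2.96×10⁻¹⁵, 1.83×10⁻¹⁵) N

v×B = (-2.13×10⁴, -1.85×10⁴, 1.14×10⁴) N/C.
F = q v×B = (1.602×10⁻¹⁹ C)·(-2.13×10⁴, -1.85×10⁴, 1.14×10⁴) = (-3.41×10⁻¹⁵, -2.96×10⁻¹⁵, 1.83×10⁻¹⁵) N.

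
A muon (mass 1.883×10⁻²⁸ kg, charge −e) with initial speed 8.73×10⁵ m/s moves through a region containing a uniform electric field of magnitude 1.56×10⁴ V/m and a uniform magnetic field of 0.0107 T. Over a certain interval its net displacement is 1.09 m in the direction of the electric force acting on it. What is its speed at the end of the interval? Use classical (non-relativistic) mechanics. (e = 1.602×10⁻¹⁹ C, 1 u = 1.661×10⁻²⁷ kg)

B does no work; ΔKE = |q|E d.
½mv_f² = ½mv₀² + |q|Ed = ½(1.883×10⁻²⁸)(8.73×10⁵)² + (1.602×10⁻¹⁹)(1.56×10⁴)(1.09) ≈ 7.175×10⁻¹⁷ J + 2.724×10⁻¹⁵ J ≈ 2.796×10⁻¹⁵ J.
v_f = √(2·2.796×10⁻¹⁵/1.883×10⁻²⁸) ≈ 5.45×10⁶ m/s.

v_f ≈ 5.45×10⁶ m/s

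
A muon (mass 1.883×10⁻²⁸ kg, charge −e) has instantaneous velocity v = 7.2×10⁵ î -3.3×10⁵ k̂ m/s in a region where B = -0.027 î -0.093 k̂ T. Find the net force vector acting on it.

F ≈ (0, -1.22×10⁻¹⁴, 0) N

v×B = (0, 7.59×10⁴, 0) N/C.
F = q v×B = (−1.602×10⁻¹⁹ C)·(0, 7.59×10⁴, 0) = (0, -1.22×10⁻¹⁴, 0) N.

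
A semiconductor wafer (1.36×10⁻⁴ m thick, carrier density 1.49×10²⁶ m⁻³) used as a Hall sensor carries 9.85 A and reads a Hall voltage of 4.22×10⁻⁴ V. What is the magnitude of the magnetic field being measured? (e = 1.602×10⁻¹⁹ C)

From V_H = IB/(n e t), B = V_H n e t / I.
B = (4.22×10⁻⁴)(1.49×10²⁶)(1.602×10⁻¹⁹)(1.36×10⁻⁴)/9.85 ≈ 0.139 T.

B ≈ 0.139 T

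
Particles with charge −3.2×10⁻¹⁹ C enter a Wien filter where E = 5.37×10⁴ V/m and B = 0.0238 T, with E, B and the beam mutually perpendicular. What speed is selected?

Straight-line motion ⇒ electric and magnetic forces cancel, so E = vB.
v = E/B = 5.37×10⁴/0.0238 = 2.26×10⁶ m/s.

v = 2.26×10⁶ m/s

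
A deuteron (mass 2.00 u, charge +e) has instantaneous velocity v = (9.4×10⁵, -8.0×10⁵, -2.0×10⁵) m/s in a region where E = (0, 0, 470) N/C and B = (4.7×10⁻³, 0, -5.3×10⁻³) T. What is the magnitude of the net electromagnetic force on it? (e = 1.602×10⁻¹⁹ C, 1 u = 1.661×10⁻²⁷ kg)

v×B = (4240, 4040, 3760) N/C.
E + v×B = (4240, 4040, 4230) N/C.
F = q(E + v×B) = (1.602×10⁻¹⁹ C)·(4240, 4040, 4230) = (6.79×10⁻¹⁶, 6.48×10⁻¹⁶, 6.78×10⁻¹⁶) N.
|F| = 1.16×10⁻¹⁵ N.

|F| ≈ 1.16×10⁻¹⁵ N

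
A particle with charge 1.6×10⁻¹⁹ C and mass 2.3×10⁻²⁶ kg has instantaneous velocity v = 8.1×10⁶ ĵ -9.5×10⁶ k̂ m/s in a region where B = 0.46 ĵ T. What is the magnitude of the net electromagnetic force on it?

v×B = (4.37×10⁶, 0, 0) N/C.
F = q v×B = (1.6×10⁻¹⁹ C)·(4.37×10⁶, 0, 0) = (6.99×10⁻¹³, 0, 0) N.
|F| = 6.99×10⁻¹³ N.

|F| ≈ 6.99×10⁻¹³ N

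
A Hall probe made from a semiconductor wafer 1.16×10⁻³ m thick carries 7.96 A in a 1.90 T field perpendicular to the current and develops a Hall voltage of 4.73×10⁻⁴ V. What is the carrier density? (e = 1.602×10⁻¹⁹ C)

n ≈ 1.72×10²⁶ m⁻³

From V_H = IB/(n e t), n = IB/(V_H e t).
n = (7.96)(1.90)/((4.73×10⁻⁴)(1.602×10⁻¹⁹)(1.16×10⁻³)) ≈ 1.72×10²⁶ m⁻³.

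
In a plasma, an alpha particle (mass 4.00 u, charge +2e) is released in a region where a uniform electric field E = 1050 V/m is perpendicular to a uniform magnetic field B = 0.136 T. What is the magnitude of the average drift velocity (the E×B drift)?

v_d ≈ 7720 m/s

The E×B drift speed is v_d = E/B.
v_d = 1050/0.136 = 7720 m/s.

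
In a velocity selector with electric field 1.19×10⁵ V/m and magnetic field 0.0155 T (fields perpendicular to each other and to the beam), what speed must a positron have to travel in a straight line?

Straight-line motion ⇒ electric and magnetic forces cancel, so E = vB.
v = E/B = 1.19×10⁵/0.0155 = 7.68×10⁶ m/s.

v = 7.68×10⁶ m/s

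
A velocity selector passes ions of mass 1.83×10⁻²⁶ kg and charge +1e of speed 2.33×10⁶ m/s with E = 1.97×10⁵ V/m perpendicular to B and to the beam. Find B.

B = 0.0845 T

Balance of forces in the selector: qE = qvB ⇒ B = E/v.
B = 1.97×10⁵/2.33×10⁶ = 0.0845 T.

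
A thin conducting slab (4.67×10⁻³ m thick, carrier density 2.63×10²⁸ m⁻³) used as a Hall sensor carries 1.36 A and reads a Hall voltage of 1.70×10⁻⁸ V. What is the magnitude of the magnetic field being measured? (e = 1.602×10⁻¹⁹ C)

From V_H = IB/(n e t), B = V_H n e t / I.
B = (1.70×10⁻⁸)(2.63×10²⁸)(1.602×10⁻¹⁹)(4.67×10⁻³)/1.36 ≈ 0.246 T.

B ≈ 0.246 T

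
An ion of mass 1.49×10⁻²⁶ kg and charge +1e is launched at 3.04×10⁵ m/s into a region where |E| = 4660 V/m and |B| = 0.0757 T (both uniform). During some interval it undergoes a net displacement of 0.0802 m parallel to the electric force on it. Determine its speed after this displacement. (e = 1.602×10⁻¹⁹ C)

v_f ≈ 3.17×10⁵ m/s

B does no work; ΔKE = |q|E d.
½mv_f² = ½mv₀² + |q|Ed = ½(1.49×10⁻²⁶)(3.04×10⁵)² + (1.602×10⁻¹⁹)(4660)(0.0802) ≈ 6.885×10⁻¹⁶ J + 5.987×10⁻¹⁷ J ≈ 7.484×10⁻¹⁶ J.
v_f = √(2·7.484×10⁻¹⁶/1.49×10⁻²⁶) ≈ 3.17×10⁵ m/s.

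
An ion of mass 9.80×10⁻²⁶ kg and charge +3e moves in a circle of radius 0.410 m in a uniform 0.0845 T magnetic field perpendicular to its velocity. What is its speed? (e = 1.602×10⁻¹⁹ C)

From |q|vB = mv²/r, v = |q|Br/m.
v = (4.806×10⁻¹⁹)(0.0845)(0.410)/9.80×10⁻²⁶ ≈ 1.70×10⁵ m/s.

v ≈ 1.70×10⁵ m/s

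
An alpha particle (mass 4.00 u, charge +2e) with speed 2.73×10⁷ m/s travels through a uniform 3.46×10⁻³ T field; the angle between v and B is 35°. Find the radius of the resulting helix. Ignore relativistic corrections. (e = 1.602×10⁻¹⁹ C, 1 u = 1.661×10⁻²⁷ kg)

r ≈ 93.8 m

v⊥ = v sinθ = 2.73×10⁷·sin35° ≈ 1.566×10⁷ m/s.
r = m v⊥/(|q|B) = (6.644×10⁻²⁷)(1.566×10⁷)/((3.204×10⁻¹⁹)(3.46×10⁻³)) ≈ 93.8 m.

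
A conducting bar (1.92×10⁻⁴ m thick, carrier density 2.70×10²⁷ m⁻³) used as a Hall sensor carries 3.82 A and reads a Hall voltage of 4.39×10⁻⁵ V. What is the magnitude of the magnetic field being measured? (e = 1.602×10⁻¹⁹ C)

From V_H = IB/(n e t), B = V_H n e t / I.
B = (4.39×10⁻⁵)(2.70×10²⁷)(1.602×10⁻¹⁹)(1.92×10⁻⁴)/3.82 ≈ 0.954 T.

B ≈ 0.954 T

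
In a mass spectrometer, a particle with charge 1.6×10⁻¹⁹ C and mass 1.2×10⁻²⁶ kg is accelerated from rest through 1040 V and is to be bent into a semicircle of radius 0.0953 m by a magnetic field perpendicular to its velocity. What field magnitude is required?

B ≈ 0.131 T

v = √(2|q|V/m) = √(2·1.6×10⁻¹⁹·1040/1.2×10⁻²⁶) ≈ 1.665×10⁵ m/s.
B = mv/(|q|r) = (1.2×10⁻²⁶)(1.665×10⁵)/((1.6×10⁻¹⁹)(0.0953)) ≈ 0.131 T.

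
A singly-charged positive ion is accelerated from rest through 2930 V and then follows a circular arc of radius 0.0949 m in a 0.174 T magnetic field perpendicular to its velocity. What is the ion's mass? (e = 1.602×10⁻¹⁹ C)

Combine |q|V = ½mv² and r = mv/(|q|B): eliminate v to get m = qB²r²/(2V).
m = (1.602×10⁻¹⁹)(0.174)²(0.0949)²/(2·2930) ≈ 7.45×10⁻²⁷ kg.

m ≈ 7.45×10⁻²⁷ kg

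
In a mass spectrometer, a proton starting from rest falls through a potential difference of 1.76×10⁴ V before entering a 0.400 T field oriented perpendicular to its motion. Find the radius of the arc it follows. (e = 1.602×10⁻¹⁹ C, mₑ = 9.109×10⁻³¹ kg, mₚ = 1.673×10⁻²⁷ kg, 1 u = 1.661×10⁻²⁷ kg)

Acceleration: |q|V = ½mv² ⇒ v = √(2|q|V/m) = √(2·1.602×10⁻¹⁹·1.76×10⁴/1.673×10⁻²⁷) ≈ 1.836×10⁶ m/s.
In the field: r = mv/(|q|B) = (1.673×10⁻²⁷)(1.836×10⁶)/((1.602×10⁻¹⁹)(0.400)) ≈ 0.0479 m.

r ≈ 0.0479 m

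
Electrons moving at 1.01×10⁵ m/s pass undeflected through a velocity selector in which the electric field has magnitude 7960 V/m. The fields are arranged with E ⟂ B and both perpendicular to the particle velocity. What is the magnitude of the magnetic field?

B = 0.0788 T

Balance of forces in the selector: qE = qvB ⇒ B = E/v.
B = 7960/1.01×10⁵ = 0.0788 T.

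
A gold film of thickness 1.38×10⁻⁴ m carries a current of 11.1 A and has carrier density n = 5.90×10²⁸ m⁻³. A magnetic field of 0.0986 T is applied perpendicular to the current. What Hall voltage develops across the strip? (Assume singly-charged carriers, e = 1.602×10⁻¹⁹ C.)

V_H ≈ 8.39×10⁻⁷ V

V_H = IB/(n e t).
V_H = (11.1)(0.0986)/((5.90×10²⁸)(1.602×10⁻¹⁹)(1.38×10⁻⁴)) ≈ 8.39×10⁻⁷ V.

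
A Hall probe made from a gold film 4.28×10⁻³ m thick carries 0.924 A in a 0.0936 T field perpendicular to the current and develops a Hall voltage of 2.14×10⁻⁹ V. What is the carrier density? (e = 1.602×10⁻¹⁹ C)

n ≈ 5.89×10²⁸ m⁻³

From V_H = IB/(n e t), n = IB/(V_H e t).
n = (0.924)(0.0936)/((2.14×10⁻⁹)(1.602×10⁻¹⁹)(4.28×10⁻³)) ≈ 5.89×10²⁸ m⁻³.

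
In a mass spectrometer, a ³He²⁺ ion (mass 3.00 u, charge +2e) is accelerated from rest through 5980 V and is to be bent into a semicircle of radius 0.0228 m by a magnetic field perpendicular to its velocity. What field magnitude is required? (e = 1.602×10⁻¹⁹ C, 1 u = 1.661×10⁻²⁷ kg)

v = √(2|q|V/m) = √(2·3.204×10⁻¹⁹·5980/4.983×10⁻²⁷) ≈ 8.769×10⁵ m/s.
B = mv/(|q|r) = (4.983×10⁻²⁷)(8.769×10⁵)/((3.204×10⁻¹⁹)(0.0228)) ≈ 0.598 T.

B ≈ 0.598 T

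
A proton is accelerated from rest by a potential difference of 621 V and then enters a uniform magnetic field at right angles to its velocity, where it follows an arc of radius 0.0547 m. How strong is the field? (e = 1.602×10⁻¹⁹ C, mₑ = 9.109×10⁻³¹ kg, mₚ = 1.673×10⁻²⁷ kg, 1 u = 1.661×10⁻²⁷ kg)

v = √(2|q|V/m) = √(2·1.602×10⁻¹⁹·621/1.673×10⁻²⁷) ≈ 3.449×10⁵ m/s.
B = mv/(|q|r) = (1.673×10⁻²⁷)(3.449×10⁵)/((1.602×10⁻¹⁹)(0.0547)) ≈ 0.0658 T.

B ≈ 0.0658 T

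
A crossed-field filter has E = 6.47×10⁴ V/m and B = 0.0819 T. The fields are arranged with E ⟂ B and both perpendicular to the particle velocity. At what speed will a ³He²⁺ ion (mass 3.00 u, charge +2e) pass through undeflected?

For undeflected motion the electric and magnetic forces balance: qE = qvB.
v = E/B = 6.47×10⁴/0.0819 = 7.90×10⁵ m/s.

v = 7.90×10⁵ m/s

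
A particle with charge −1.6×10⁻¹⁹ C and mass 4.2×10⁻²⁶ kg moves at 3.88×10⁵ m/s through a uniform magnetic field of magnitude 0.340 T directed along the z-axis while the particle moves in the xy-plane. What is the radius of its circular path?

r ≈ 0.300 m

The magnetic force provides the centripetal force: |q|vB = mv²/r.
r = mv/(|q|B) = (4.2×10⁻²⁶)(3.88×10⁵)/((1.6×10⁻¹⁹)(0.340)) ≈ 0.300 m.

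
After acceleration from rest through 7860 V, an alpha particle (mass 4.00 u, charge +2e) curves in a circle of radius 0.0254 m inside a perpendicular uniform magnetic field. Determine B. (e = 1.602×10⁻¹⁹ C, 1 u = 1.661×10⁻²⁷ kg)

B ≈ 0.711 T

v = √(2|q|V/m) = √(2·3.204×10⁻¹⁹·7860/6.644×10⁻²⁷) ≈ 8.707×10⁵ m/s.
B = mv/(|q|r) = (6.644×10⁻²⁷)(8.707×10⁵)/((3.204×10⁻¹⁹)(0.0254)) ≈ 0.711 T.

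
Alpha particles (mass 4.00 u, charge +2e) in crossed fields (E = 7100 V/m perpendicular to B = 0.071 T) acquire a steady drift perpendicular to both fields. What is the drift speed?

v_d ≈ 1.0×10⁵ m/s

The steady drift has the magnetic force balancing the electric force, so v_d = E/B.
v_d = 7100/0.071 = 1.0×10⁵ m/s.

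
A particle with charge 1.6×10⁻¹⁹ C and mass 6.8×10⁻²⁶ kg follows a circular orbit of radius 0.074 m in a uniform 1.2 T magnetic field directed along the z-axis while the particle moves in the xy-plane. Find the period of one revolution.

T ≈ 2.2×10⁻⁶ s

The cyclotron period depends only on m, q, B: T = 2πm/(|q|B).
T = 2π(6.8×10⁻²⁶)/((1.6×10⁻¹⁹)(1.2)) ≈ 2.2×10⁻⁶ s.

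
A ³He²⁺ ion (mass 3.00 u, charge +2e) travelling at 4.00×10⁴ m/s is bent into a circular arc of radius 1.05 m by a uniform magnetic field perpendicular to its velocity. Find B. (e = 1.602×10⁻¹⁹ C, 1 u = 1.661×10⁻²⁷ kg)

From |q|vB = mv²/r, B = mv/(|q|r).
B = (4.983×10⁻²⁷)(4.00×10⁴)/((3.204×10⁻¹⁹)(1.05)) ≈ 5.92×10⁻⁴ T.

B ≈ 5.92×10⁻⁴ T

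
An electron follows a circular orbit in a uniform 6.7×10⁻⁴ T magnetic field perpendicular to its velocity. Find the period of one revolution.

The cyclotron period depends only on m, q, B: T = 2πm/(|q|B).
T = 2π(9.109×10⁻³¹)/((1.602×10⁻¹⁹)(6.7×10⁻⁴)) ≈ 5.3×10⁻⁸ s.

T ≈ 5.3×10⁻⁸ s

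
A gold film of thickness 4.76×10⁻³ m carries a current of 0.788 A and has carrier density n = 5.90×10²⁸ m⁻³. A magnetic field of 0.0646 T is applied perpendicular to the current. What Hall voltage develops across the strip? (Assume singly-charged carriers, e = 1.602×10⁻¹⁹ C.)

V_H ≈ 1.13×10⁻⁹ V

V_H = IB/(n e t).
V_H = (0.788)(0.0646)/((5.90×10²⁸)(1.602×10⁻¹⁹)(4.76×10⁻³)) ≈ 1.13×10⁻⁹ V.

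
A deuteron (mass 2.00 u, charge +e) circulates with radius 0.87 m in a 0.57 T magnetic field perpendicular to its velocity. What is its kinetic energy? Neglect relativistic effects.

KE ≈ 9.5×10⁻¹³ J

v = |q|Br/m, then KE = ½mv² = (qBr)²/(2m).
v = (1.602×10⁻¹⁹)(0.57)(0.87)/3.322×10⁻²⁷ ≈ 2.391×10⁷ m/s.
KE = ½(3.322×10⁻²⁷)(2.391×10⁷)² ≈ 9.5×10⁻¹³ J.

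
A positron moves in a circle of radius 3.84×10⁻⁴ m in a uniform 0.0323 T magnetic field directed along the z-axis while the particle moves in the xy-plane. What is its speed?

v ≈ 2.18×10⁶ m/s

From |q|vB = mv²/r, v = |q|Br/m.
v = (1.602×10⁻¹⁹)(0.0323)(3.84×10⁻⁴)/9.109×10⁻³¹ ≈ 2.18×10⁶ m/s.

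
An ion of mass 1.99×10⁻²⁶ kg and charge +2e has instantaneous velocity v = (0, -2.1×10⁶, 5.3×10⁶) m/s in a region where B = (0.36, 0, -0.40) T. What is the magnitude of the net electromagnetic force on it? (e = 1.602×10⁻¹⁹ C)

v×B = (8.40×10⁵, 1.91×10⁶, 7.56×10⁵) N/C.
F = q v×B = (3.204×10⁻¹⁹ C)·(8.40×10⁵, 1.91×10⁶, 7.56×10⁵) = (2.69×10⁻¹³, 6.11×10⁻¹³, 2.42×10⁻¹³) N.
|F| = 7.11×10⁻¹³ N.

|F| ≈ 7.11×10⁻¹³ N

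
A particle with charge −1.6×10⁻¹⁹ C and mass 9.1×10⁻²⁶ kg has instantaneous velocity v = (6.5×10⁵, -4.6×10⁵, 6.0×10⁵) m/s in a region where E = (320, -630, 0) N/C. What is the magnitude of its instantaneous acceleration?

|a| ≈ 1.24×10⁹ m/s²

Only an electric field acts, so F = qE = (−1.6×10⁻¹⁹ C)·(320, -630, 0) = (-5.12×10⁻¹⁷, 1.01×10⁻¹⁶, 0) N.
|a| = |F|/m = 1.131×10⁻¹⁶/9.1×10⁻²⁶ ≈ 1.24×10⁹ m/s².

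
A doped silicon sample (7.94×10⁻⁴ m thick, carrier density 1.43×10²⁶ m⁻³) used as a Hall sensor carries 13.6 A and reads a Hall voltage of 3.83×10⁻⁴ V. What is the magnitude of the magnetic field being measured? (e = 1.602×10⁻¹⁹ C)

B ≈ 0.512 T

From V_H = IB/(n e t), B = V_H n e t / I.
B = (3.83×10⁻⁴)(1.43×10²⁶)(1.602×10⁻¹⁹)(7.94×10⁻⁴)/13.6 ≈ 0.512 T.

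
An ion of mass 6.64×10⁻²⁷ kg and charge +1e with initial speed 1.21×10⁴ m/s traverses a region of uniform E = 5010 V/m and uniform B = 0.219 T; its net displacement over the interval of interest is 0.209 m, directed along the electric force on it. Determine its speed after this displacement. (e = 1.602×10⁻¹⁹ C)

v_f ≈ 2.25×10⁵ m/s

B does no work; ΔKE = |q|E d.
½mv_f² = ½mv₀² + |q|Ed = ½(6.64×10⁻²⁷)(1.21×10⁴)² + (1.602×10⁻¹⁹)(5010)(0.209) ≈ 4.861×10⁻¹⁹ J + 1.677×10⁻¹⁶ J ≈ 1.682×10⁻¹⁶ J.
v_f = √(2·1.682×10⁻¹⁶/6.64×10⁻²⁷) ≈ 2.25×10⁵ m/s.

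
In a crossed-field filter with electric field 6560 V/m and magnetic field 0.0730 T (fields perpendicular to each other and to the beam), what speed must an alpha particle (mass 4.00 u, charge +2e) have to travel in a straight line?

For undeflected motion the electric and magnetic forces balance: qE = qvB.
v = E/B = 6560/0.0730 = 8.99×10⁴ m/s.

v = 8.99×10⁴ m/s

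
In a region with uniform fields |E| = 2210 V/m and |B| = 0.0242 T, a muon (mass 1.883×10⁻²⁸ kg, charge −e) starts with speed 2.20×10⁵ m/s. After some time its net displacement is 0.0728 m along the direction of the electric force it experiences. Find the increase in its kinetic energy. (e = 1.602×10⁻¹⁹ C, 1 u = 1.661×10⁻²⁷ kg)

The magnetic force is always ⟂ v and does no work; only the electric force changes KE.
ΔKE = F_E · d = |q|E d = (1.602×10⁻¹⁹)(2210)(0.0728) ≈ 2.58×10⁻¹⁷ J.

ΔKE ≈ 2.58×10⁻¹⁷ J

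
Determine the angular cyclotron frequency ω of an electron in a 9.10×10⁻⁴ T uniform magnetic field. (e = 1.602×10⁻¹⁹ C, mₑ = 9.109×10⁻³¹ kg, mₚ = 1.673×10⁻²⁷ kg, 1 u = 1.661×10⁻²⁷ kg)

ω ≈ 1.60×10⁸ rad/s

ω = |q|B/m.
ω = (1.602×10⁻¹⁹)(9.10×10⁻⁴)/9.109×10⁻³¹ ≈ 1.60×10⁸ rad/s.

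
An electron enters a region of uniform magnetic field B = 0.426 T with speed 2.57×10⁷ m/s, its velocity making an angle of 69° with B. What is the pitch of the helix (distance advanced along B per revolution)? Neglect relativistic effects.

v∥ = v cosθ = 2.57×10⁷·cos69° ≈ 9.210×10⁶ m/s.
T = 2πm/(|q|B) = 2π(9.109×10⁻³¹)/((1.602×10⁻¹⁹)(0.426)) ≈ 8.386×10⁻¹¹ s.
pitch = v∥ T = (9.210×10⁶)(8.386×10⁻¹¹) ≈ 7.72×10⁻⁴ m.

p ≈ 7.72×10⁻⁴ m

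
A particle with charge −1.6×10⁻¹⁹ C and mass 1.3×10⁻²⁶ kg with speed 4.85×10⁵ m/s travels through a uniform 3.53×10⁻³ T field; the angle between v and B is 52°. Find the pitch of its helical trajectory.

p ≈ 43.2 m

v∥ = v cosθ = 4.85×10⁵·cos52° ≈ 2.986×10⁵ m/s.
T = 2πm/(|q|B) = 2π(1.3×10⁻²⁶)/((1.6×10⁻¹⁹)(3.53×10⁻³)) ≈ 1.446×10⁻⁴ s.
pitch = v∥ T = (2.986×10⁵)(1.446×10⁻⁴) ≈ 43.2 m.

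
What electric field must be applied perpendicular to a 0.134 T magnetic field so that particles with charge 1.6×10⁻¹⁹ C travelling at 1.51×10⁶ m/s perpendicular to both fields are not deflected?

For straight-line motion qE = qvB, so E = vB.
E = 1.51×10⁶ × 0.134 = 2.02×10⁵ V/m.

E = 2.02×10⁵ V/m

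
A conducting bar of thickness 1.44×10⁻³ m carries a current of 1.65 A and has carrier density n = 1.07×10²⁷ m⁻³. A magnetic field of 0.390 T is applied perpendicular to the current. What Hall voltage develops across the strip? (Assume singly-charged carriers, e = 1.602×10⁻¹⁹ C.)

V_H ≈ 2.61×10⁻⁶ V

V_H = IB/(n e t).
V_H = (1.65)(0.390)/((1.07×10²⁷)(1.602×10⁻¹⁹)(1.44×10⁻³)) ≈ 2.61×10⁻⁶ V.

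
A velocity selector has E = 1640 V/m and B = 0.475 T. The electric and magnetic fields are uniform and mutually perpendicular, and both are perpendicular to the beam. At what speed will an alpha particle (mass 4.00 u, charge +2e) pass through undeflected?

Straight-line motion ⇒ electric and magnetic forces cancel, so E = vB.
v = E/B = 1640/0.475 = 3450 m/s.
The result is independent of the particle's charge and mass.

v = 3450 m/s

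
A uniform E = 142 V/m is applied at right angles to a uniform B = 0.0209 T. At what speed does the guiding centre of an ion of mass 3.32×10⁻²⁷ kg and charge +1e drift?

In crossed fields the guiding centre drifts at v_d = |E×B|/B² = E/B, independent of charge and mass.
v_d = 142/0.0209 = 6790 m/s.

v_d ≈ 6790 m/s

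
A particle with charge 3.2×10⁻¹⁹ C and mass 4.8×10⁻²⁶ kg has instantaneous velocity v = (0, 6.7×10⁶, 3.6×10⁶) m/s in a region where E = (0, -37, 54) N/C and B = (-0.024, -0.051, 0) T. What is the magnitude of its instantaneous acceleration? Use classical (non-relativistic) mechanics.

|a| ≈ 1.73×10¹² m/s²

v×B = (1.84×10⁵, -8.64×10⁴, 1.61×10⁵) N/C.
E + v×B = (1.84×10⁵, -8.64×10⁴, 1.61×10⁵) N/C.
F = q(E + v×B) = (3.2×10⁻¹⁹ C)·(1.84×10⁵, -8.64×10⁴, 1.61×10⁵) = (5.88×10⁻¹⁴, -2.77×10⁻¹⁴, 5.15×10⁻¹⁴) N.
|a| = |F|/m = 8.286×10⁻¹⁴/4.8×10⁻²⁶ ≈ 1.73×10¹² m/s².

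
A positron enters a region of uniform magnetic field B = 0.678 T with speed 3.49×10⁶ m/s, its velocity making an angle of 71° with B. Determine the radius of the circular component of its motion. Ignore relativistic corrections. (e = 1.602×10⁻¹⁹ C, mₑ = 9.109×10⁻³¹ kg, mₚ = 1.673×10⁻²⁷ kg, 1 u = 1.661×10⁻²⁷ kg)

r ≈ 2.77×10⁻⁵ m

v⊥ = v sinθ = 3.49×10⁶·sin71° ≈ 3.300×10⁶ m/s.
r = m v⊥/(|q|B) = (9.109×10⁻³¹)(3.300×10⁶)/((1.602×10⁻¹⁹)(0.678)) ≈ 2.77×10⁻⁵ m.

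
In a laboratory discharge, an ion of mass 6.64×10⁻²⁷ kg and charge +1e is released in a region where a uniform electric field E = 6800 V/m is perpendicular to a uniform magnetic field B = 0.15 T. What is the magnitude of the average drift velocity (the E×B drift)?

v_d ≈ 4.5×10⁴ m/s

The E×B drift speed is v_d = E/B.
v_d = 6800/0.15 = 4.5×10⁴ m/s.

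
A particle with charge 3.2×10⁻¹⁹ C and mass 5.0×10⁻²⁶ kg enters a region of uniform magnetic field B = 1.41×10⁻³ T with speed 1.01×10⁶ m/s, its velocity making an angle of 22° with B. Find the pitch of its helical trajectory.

v∥ = v cosθ = 1.01×10⁶·cos22° ≈ 9.365×10⁵ m/s.
T = 2πm/(|q|B) = 2π(5.0×10⁻²⁶)/((3.2×10⁻¹⁹)(1.41×10⁻³)) ≈ 6.963×10⁻⁴ s.
pitch = v∥ T = (9.365×10⁵)(6.963×10⁻⁴) ≈ 652 m.

p ≈ 652 m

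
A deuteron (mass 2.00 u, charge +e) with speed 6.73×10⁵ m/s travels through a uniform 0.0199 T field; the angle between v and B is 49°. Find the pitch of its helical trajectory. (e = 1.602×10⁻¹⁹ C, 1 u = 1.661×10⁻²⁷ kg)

v∥ = v cosθ = 6.73×10⁵·cos49° ≈ 4.415×10⁵ m/s.
T = 2πm/(|q|B) = 2π(3.322×10⁻²⁷)/((1.602×10⁻¹⁹)(0.0199)) ≈ 6.547×10⁻⁶ s.
pitch = v∥ T = (4.415×10⁵)(6.547×10⁻⁶) ≈ 2.89 m.

p ≈ 2.89 m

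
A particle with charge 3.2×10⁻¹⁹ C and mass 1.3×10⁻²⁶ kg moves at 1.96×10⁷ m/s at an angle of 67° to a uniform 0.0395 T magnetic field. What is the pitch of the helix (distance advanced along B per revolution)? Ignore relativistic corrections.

p ≈ 49.5 m

v∥ = v cosθ = 1.96×10⁷·cos67° ≈ 7.658×10⁶ m/s.
T = 2πm/(|q|B) = 2π(1.3×10⁻²⁶)/((3.2×10⁻¹⁹)(0.0395)) ≈ 6.462×10⁻⁶ s.
pitch = v∥ T = (7.658×10⁶)(6.462×10⁻⁶) ≈ 49.5 m.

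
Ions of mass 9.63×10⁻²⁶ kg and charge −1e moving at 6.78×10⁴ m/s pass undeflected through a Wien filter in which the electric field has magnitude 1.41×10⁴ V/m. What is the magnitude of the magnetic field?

B = 0.208 T

Balance of forces in the selector: qE = qvB ⇒ B = E/v.
B = 1.41×10⁴/6.78×10⁴ = 0.208 T.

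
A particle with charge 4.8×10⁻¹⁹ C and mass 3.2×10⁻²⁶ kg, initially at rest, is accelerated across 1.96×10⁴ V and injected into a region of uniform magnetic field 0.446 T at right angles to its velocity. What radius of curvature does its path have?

r ≈ 0.115 m

Acceleration: |q|V = ½mv² ⇒ v = √(2|q|V/m) = √(2·4.8×10⁻¹⁹·1.96×10⁴/3.2×10⁻²⁶) ≈ 7.668×10⁵ m/s.
In the field: r = mv/(|q|B) = (3.2×10⁻²⁶)(7.668×10⁵)/((4.8×10⁻¹⁹)(0.446)) ≈ 0.115 m.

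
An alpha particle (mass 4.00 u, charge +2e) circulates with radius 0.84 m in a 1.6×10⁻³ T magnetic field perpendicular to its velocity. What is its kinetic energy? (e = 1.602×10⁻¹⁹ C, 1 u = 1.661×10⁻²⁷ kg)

KE ≈ 1.4×10⁻¹⁷ J

v = |q|Br/m, then KE = ½mv² = (qBr)²/(2m).
v = (3.204×10⁻¹⁹)(1.6×10⁻³)(0.84)/6.644×10⁻²⁷ ≈ 6.481×10⁴ m/s.
KE = ½(6.644×10⁻²⁷)(6.481×10⁴)² ≈ 1.4×10⁻¹⁷ J.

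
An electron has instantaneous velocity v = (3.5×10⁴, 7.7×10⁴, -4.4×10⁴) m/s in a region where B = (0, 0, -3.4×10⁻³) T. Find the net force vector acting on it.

F ≈ (4.19×10⁻¹⁷, -1.91×10⁻¹⁷, 0) N

v×B = (-262, 119, 0) N/C.
F = q v×B = (−1.602×10⁻¹⁹ C)·(-262, 119, 0) = (4.19×10⁻¹⁷, -1.91×10⁻¹⁷, 0) N.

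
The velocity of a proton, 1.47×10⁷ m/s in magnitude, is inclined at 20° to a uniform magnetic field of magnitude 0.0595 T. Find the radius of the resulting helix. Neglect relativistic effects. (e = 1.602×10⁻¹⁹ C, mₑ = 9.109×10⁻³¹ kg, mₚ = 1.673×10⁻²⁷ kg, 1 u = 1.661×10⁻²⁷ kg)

v⊥ = v sinθ = 1.47×10⁷·sin20° ≈ 5.028×10⁶ m/s.
r = m v⊥/(|q|B) = (1.673×10⁻²⁷)(5.028×10⁶)/((1.602×10⁻¹⁹)(0.0595)) ≈ 0.882 m.

r ≈ 0.882 m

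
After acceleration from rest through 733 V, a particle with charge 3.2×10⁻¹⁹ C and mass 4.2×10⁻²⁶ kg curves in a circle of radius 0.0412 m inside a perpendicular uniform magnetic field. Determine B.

v = √(2|q|V/m) = √(2·3.2×10⁻¹⁹·733/4.2×10⁻²⁶) ≈ 1.057×10⁵ m/s.
B = mv/(|q|r) = (4.2×10⁻²⁶)(1.057×10⁵)/((3.2×10⁻¹⁹)(0.0412)) ≈ 0.337 T.

B ≈ 0.337 T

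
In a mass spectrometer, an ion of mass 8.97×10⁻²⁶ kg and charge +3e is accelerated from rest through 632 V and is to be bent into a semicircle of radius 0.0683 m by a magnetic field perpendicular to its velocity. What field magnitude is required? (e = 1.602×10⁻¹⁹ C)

v = √(2|q|V/m) = √(2·4.806×10⁻¹⁹·632/8.97×10⁻²⁶) ≈ 8.229×10⁴ m/s.
B = mv/(|q|r) = (8.97×10⁻²⁶)(8.229×10⁴)/((4.806×10⁻¹⁹)(0.0683)) ≈ 0.225 T.

B ≈ 0.225 T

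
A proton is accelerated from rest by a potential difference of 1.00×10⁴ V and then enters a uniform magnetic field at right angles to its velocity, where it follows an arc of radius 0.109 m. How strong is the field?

v = √(2|q|V/m) = √(2·1.602×10⁻¹⁹·1.00×10⁴/1.673×10⁻²⁷) ≈ 1.384×10⁶ m/s.
B = mv/(|q|r) = (1.673×10⁻²⁷)(1.384×10⁶)/((1.602×10⁻¹⁹)(0.109)) ≈ 0.133 T.

B ≈ 0.133 T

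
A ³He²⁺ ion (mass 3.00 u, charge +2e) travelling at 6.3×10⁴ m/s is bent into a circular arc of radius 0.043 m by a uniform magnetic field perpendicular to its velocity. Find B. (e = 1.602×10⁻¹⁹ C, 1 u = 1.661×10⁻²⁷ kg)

From |q|vB = mv²/r, B = mv/(|q|r).
B = (4.983×10⁻²⁷)(6.3×10⁴)/((3.204×10⁻¹⁹)(0.043)) ≈ 0.023 T.

B ≈ 0.023 T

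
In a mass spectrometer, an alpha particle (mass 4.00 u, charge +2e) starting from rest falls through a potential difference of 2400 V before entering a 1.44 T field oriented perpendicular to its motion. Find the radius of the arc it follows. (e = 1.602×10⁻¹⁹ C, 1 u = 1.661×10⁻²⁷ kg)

Acceleration: |q|V = ½mv² ⇒ v = √(2|q|V/m) = √(2·3.204×10⁻¹⁹·2400/6.644×10⁻²⁷) ≈ 4.811×10⁵ m/s.
In the field: r = mv/(|q|B) = (6.644×10⁻²⁷)(4.811×10⁵)/((3.204×10⁻¹⁹)(1.44)) ≈ 6.93×10⁻³ m.

r ≈ 6.93×10⁻³ m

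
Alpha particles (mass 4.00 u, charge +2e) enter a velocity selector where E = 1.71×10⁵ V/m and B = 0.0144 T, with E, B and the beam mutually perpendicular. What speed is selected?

v = 1.19×10⁷ m/s

Straight-line motion ⇒ electric and magnetic forces cancel, so E = vB.
v = E/B = 1.71×10⁵/0.0144 = 1.19×10⁷ m/s.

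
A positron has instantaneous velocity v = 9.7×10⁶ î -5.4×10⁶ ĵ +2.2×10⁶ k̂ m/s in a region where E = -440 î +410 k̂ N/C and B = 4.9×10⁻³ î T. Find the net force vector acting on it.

F ≈ (-7.05×10⁻¹⁷, 1.73×10⁻¹⁵, 4.30×10⁻¹⁵) N

v×B = (0, 1.08×10⁴, 2.65×10⁴) N/C.
E + v×B = (-440, 1.08×10⁴, 2.69×10⁴) N/C.
F = q(E + v×B) = (1.602×10⁻¹⁹ C)·(-440, 1.08×10⁴, 2.69×10⁴) = (-7.05×10⁻¹⁷, 1.73×10⁻¹⁵, 4.30×10⁻¹⁵) N.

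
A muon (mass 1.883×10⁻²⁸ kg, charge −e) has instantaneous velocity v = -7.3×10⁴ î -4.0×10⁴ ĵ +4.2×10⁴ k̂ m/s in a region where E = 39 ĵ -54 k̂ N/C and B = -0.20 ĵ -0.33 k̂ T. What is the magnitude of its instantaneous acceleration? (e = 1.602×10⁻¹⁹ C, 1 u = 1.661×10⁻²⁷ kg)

v×B = (2.16×10⁴, -2.41×10⁴, 1.46×10⁴) N/C.
E + v×B = (2.16×10⁴, -2.41×10⁴, 1.45×10⁴) N/C.
F = q(E + v×B) = (−1.602×10⁻¹⁹ C)·(2.16×10⁴, -2.41×10⁴, 1.45×10⁴) = (-3.46×10⁻¹⁵, 3.85×10⁻¹⁵, -2.33×10⁻¹⁵) N.
|a| = |F|/m = 5.679×10⁻¹⁵/1.883×10⁻²⁸ ≈ 3.02×10¹³ m/s².

|a| ≈ 3.02×10¹³ m/s²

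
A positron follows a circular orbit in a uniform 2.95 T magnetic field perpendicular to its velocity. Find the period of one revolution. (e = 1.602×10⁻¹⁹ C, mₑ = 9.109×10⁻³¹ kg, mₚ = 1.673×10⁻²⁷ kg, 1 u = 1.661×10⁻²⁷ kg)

The cyclotron period depends only on m, q, B: T = 2πm/(|q|B).
T = 2π(9.109×10⁻³¹)/((1.602×10⁻¹⁹)(2.95)) ≈ 1.21×10⁻¹¹ s.

T ≈ 1.21×10⁻¹¹ s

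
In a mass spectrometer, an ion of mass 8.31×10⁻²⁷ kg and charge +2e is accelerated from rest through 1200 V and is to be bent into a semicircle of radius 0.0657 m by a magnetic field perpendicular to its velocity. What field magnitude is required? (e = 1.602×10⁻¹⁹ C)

v = √(2|q|V/m) = √(2·3.204×10⁻¹⁹·1200/8.31×10⁻²⁷) ≈ 3.042×10⁵ m/s.
B = mv/(|q|r) = (8.31×10⁻²⁷)(3.042×10⁵)/((3.204×10⁻¹⁹)(0.0657)) ≈ 0.120 T.

B ≈ 0.120 T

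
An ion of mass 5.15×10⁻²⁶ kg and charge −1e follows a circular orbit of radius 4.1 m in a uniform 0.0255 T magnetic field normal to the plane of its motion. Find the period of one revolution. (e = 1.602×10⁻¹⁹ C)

T ≈ 7.92×10⁻⁵ s

The cyclotron period depends only on m, q, B: T = 2πm/(|q|B).
T = 2π(5.15×10⁻²⁶)/((1.602×10⁻¹⁹)(0.0255)) ≈ 7.92×10⁻⁵ s.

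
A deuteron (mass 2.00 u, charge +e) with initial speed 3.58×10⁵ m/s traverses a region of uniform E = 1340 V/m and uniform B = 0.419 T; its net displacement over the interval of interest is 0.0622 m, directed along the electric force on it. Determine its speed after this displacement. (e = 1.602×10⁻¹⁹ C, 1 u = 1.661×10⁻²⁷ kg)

B does no work; ΔKE = |q|E d.
½mv_f² = ½mv₀² + |q|Ed = ½(3.322×10⁻²⁷)(3.58×10⁵)² + (1.602×10⁻¹⁹)(1340)(0.0622) ≈ 2.129×10⁻¹⁶ J + 1.335×10⁻¹⁷ J ≈ 2.262×10⁻¹⁶ J.
v_f = √(2·2.262×10⁻¹⁶/3.322×10⁻²⁷) ≈ 3.69×10⁵ m/s.

v_f ≈ 3.69×10⁵ m/s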